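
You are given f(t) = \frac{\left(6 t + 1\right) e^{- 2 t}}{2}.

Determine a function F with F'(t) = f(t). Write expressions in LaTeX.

An antiderivative is F(t) = \frac{\left(- 3 t - 2\right) e^{- 2 t}}{2}.

Recognize the product-rule pattern: f = u'v + uv' with u = - \frac{3 t}{2} - 1, v = e^{- 2 t}, so integration by parts undoes it.
Check: d/dt[\frac{\left(- 3 t - 2\right) e^{- 2 t}}{2}] = \frac{\left(6 t + 1\right) e^{- 2 t}}{2} = f(t).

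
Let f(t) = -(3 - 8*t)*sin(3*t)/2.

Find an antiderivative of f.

Since d/dt undoes antidifferentiation here, F'(t) = f(t) is required of F(t).
Check: d/dt[-4*t*cos(3*t)/3 + 4*sin(3*t)/9 + cos(3*t)/2] = 4*t*sin(3*t) - 3*sin(3*t)/2, which equals f(t).

An antiderivative is F(t) = -4*t*cos(3*t)/3 + 4*sin(3*t)/9 + cos(3*t)/2.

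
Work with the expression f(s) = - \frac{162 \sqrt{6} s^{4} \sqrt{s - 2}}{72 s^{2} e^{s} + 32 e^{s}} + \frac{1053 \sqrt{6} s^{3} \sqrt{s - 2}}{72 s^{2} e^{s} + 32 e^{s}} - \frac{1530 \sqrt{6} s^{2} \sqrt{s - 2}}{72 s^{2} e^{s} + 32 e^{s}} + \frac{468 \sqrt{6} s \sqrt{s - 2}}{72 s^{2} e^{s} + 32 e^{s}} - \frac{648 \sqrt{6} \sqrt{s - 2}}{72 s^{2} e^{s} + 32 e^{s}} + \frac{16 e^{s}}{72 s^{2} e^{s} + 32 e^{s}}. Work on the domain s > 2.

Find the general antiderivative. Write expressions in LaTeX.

F(s) = \frac{\left(27 \sqrt{6} \left(s - 2\right)^{\frac{5}{2}} + 4 e^{s} \operatorname{atan}{\left(\frac{3 s}{2} \right)}\right) e^{- s}}{12} + C

The integrand splits into summands that can be handled one at a time.
Check: d/ds[\frac{\left(27 \sqrt{6} \left(s - 2\right)^{\frac{5}{2}} + 4 e^{s} \operatorname{atan}{\left(\frac{3 s}{2} \right)}\right) e^{- s}}{12}] = \frac{- 162 \sqrt{6} s^{4} \sqrt{s - 2} + 1053 \sqrt{6} s^{3} \sqrt{s - 2} - 1530 \sqrt{6} s^{2} \sqrt{s - 2} + 468 \sqrt{6} s \sqrt{s - 2} - 648 \sqrt{6} \sqrt{s - 2} + 16 e^{s}}{72 s^{2} e^{s} + 32 e^{s}}, which equals f(s).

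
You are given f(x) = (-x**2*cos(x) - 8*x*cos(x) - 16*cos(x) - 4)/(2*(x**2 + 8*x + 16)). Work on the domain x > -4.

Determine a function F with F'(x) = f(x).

Whatever form F(x) takes, F'(x) = f(x) is non-negotiable.
Check: d/dx[(-(x + 4)*sin(x) + 4)/(2*(x + 4))] = (-x**2*cos(x) - 8*x*cos(x) - 16*cos(x) - 4)/(2*x**2 + 16*x + 32), which equals f(x).

An antiderivative is F(x) = (-(x + 4)*sin(x) + 4)/(2*(x + 4)).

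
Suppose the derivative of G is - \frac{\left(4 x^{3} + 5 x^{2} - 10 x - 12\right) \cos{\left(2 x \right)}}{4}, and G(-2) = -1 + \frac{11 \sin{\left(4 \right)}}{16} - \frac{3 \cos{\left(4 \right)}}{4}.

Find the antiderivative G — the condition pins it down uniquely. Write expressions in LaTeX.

G(x) = - \frac{x^{3} \sin{\left(2 x \right)}}{2} - \frac{5 x^{2} \sin{\left(2 x \right)}}{8} - \frac{3 x^{2} \cos{\left(2 x \right)}}{4} + 2 x \sin{\left(2 x \right)} - \frac{5 x \cos{\left(2 x \right)}}{8} + \frac{29 \sin{\left(2 x \right)}}{16} + \cos{\left(2 x \right)} - 1

For G(x) to be correct, d/dx[G] must agree with the stated G'(x) identically.
A general antiderivative is - \frac{x^{3} \sin{\left(2 x \right)}}{2} - \frac{5 x^{2} \sin{\left(2 x \right)}}{8} - \frac{3 x^{2} \cos{\left(2 x \right)}}{4} + 2 x \sin{\left(2 x \right)} - \frac{5 x \cos{\left(2 x \right)}}{8} + \frac{29 \sin{\left(2 x \right)}}{16} + \cos{\left(2 x \right)} + C.
The condition gives C = -1 + \frac{11 \sin{\left(4 \right)}}{16} - \frac{3 \cos{\left(4 \right)}}{4} - (\frac{11 \sin{\left(4 \right)}}{16} - \frac{3 \cos{\left(4 \right)}}{4}) = -1.
So G(x) = - \frac{x^{3} \sin{\left(2 x \right)}}{2} - \frac{5 x^{2} \sin{\left(2 x \right)}}{8} - \frac{3 x^{2} \cos{\left(2 x \right)}}{4} + 2 x \sin{\left(2 x \right)} - \frac{5 x \cos{\left(2 x \right)}}{8} + \frac{29 \sin{\left(2 x \right)}}{16} + \cos{\left(2 x \right)} - 1.
Check: d/dx[- \frac{x^{3} \sin{\left(2 x \right)}}{2} - \frac{5 x^{2} \sin{\left(2 x \right)}}{8} - \frac{3 x^{2} \cos{\left(2 x \right)}}{4} + 2 x \sin{\left(2 x \right)} - \frac{5 x \cos{\left(2 x \right)}}{8} + \frac{29 \sin{\left(2 x \right)}}{16} + \cos{\left(2 x \right)} - 1] = - x^{3} \cos{\left(2 x \right)} - \frac{5 x^{2} \cos{\left(2 x \right)}}{4} + \frac{5 x \cos{\left(2 x \right)}}{2} + 3 \cos{\left(2 x \right)}, which equals G'(x).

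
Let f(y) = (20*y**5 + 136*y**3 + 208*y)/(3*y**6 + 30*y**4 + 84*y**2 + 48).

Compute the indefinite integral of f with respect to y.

F(y) = 2*log(y**2/2 + 2)/3 + 4*log(y**4/2 + 3*y**2 + 2)/3 + C

Since d/dy undoes antidifferentiation here, F'(y) = f(y) is required of F(y).
Check: d/dy[2*log(y**2/2 + 2)/3 + 4*log(y**4/2 + 3*y**2 + 2)/3] = (20*y**5 + 136*y**3 + 208*y)/(3*y**6 + 30*y**4 + 84*y**2 + 48) = f(y).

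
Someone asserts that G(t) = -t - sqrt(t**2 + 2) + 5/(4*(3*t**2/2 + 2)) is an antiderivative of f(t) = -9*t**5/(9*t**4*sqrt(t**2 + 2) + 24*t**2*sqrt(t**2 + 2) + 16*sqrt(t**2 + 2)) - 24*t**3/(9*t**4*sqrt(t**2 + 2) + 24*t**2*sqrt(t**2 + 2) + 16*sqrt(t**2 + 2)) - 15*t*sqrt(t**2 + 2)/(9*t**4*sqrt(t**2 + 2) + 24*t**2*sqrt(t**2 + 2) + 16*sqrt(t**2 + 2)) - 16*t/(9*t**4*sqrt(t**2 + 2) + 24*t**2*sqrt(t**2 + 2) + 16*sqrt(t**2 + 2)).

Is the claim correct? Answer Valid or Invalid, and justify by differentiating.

d/dt[G] = (-9*t**5 - 9*t**4*sqrt(t**2 + 2) - 24*t**3 - 24*t**2*sqrt(t**2 + 2) - 15*t*sqrt(t**2 + 2) - 16*t - 16*sqrt(t**2 + 2))/(9*t**4*sqrt(t**2 + 2) + 24*t**2*sqrt(t**2 + 2) + 16*sqrt(t**2 + 2))
d/dt[G] - f(t) = -1 != 0.

Invalid: d/dt[G] - f = -1, which is not 0.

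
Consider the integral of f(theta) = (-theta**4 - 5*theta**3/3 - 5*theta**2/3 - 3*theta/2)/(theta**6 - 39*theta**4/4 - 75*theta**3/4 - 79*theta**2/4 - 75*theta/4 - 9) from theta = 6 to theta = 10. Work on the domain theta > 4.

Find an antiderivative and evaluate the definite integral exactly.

Factor the denominator (3*(theta - 4)*(theta + 1)*(2*theta + 3)**2*(theta**2 + 1)) and decompose: f = (311*theta - 31)/(8619*(theta**2 + 1)) + 12992/(20449*(2*theta + 3)) - 60/(143*(2*theta + 3)**2) - 1/(5*(theta + 1)) - 4744/(30855*(theta - 4)); each piece integrates to a log, atan, or power term.
F(theta) = -(3206944*theta*log(theta - 4) + 4171596*theta*log(theta + 1) - 6625920*theta*log(theta + 3/2) - 376310*theta*log(theta**2 + 1) + 75020*theta*atan(theta) + 4810416*log(theta - 4) + 6257394*log(theta + 1) - 9938880*log(theta + 3/2) - 564465*log(theta**2 + 1) + 112530*atan(theta) - 2187900)/(10428990*(2*theta + 3)) is an antiderivative of f.
Check: d/dtheta[-(3206944*theta*log(theta - 4) + 4171596*theta*log(theta + 1) - 6625920*theta*log(theta + 3/2) - 376310*theta*log(theta**2 + 1) + 75020*theta*atan(theta) + 4810416*log(theta - 4) + 6257394*log(theta + 1) - 9938880*log(theta + 3/2) - 564465*log(theta**2 + 1) + 112530*atan(theta) - 2187900)/(10428990*(2*theta + 3))] = (-12*theta**4 - 20*theta**3 - 20*theta**2 - 18*theta)/(12*theta**6 - 117*theta**4 - 225*theta**3 - 237*theta**2 - 225*theta - 108), which equals f(theta).
F(10) = -log(11)/5 - 4744*log(6)/30855 - 31*atan(10)/8619 + 30/3289 + 311*log(101)/17238 + 6496*log(23/2)/20449; F(6) = -log(7)/5 - 4744*log(2)/30855 - 31*atan(6)/8619 + 2/143 + 311*log(37)/17238 + 6496*log(15/2)/20449.
Integral = F(10) - F(6) = -6496*log(15/2)/20449 - log(11)/5 - 4744*log(6)/30855 - 311*log(37)/17238 - 31*atan(10)/8619 - 16/3289 + 31*atan(6)/8619 + 311*log(101)/17238 + 4744*log(2)/30855 + log(7)/5 + 6496*log(23/2)/20449.

Antiderivative: F(theta) = -(3206944*theta*log(theta - 4) + 4171596*theta*log(theta + 1) - 6625920*theta*log(theta + 3/2) - 376310*theta*log(theta**2 + 1) + 75020*theta*atan(theta) + 4810416*log(theta - 4) + 6257394*log(theta + 1) - 9938880*log(theta + 3/2) - 564465*log(theta**2 + 1) + 112530*atan(theta) - 2187900)/(10428990*(2*theta + 3)); value = -6496*log(15/2)/20449 - log(11)/5 - 4744*log(6)/30855 - 311*log(37)/17238 - 31*atan(10)/8619 - 16/3289 + 31*atan(6)/8619 + 311*log(101)/17238 + 4744*log(2)/30855 + log(7)/5 + 6496*log(23/2)/20449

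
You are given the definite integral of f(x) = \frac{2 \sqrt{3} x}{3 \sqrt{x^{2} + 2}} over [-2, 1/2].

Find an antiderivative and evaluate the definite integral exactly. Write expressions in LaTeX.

The substitution u = 3 x^{2} + 6 works: f is exactly (dF/du)*(du/dx) for that inner function.
F(x) = \frac{2 \sqrt{3} \sqrt{x^{2} + 2}}{3} is an antiderivative of f.
Check: d/dx[\frac{2 \sqrt{3} \sqrt{x^{2} + 2}}{3}] = \frac{2 \sqrt{3} x}{3 \sqrt{x^{2} + 2}} = f(x).
F(1/2) = \sqrt{3}; F(-2) = 2 \sqrt{2}.
Integral = F(1/2) - F(-2) = - 2 \sqrt{2} + \sqrt{3}.

Antiderivative: F(x) = \frac{2 \sqrt{3} \sqrt{x^{2} + 2}}{3}; value = - 2 \sqrt{2} + \sqrt{3}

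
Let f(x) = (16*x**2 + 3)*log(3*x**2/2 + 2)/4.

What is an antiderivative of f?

For F(x) to be correct the identity F'(x) - f(x) = 0 must hold.
Check: d/dx[4*x**3*log(3*x**2/2 + 2)/3 - 8*x**3/9 + 3*x*log(3*x**2/2 + 2)/4 + 37*x/18 - 37*sqrt(3)*atan(sqrt(3)*x/2)/27] = 4*x**2*log(3*x**2/2 + 2) + 3*log(3*x**2/2 + 2)/4, which equals f(x).

An antiderivative is F(x) = 4*x**3*log(3*x**2/2 + 2)/3 - 8*x**3/9 + 3*x*log(3*x**2/2 + 2)/4 + 37*x/18 - 37*sqrt(3)*atan(sqrt(3)*x/2)/27.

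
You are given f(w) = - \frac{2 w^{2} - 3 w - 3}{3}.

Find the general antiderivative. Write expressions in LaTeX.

F(w) = - \frac{2 w^{3}}{9} + \frac{w^{2}}{2} + w + C

Whatever form F(w) takes, F'(w) = f(w) is non-negotiable.
Check: d/dw[- \frac{2 w^{3}}{9} + \frac{w^{2}}{2} + w] = - \frac{2 w^{2}}{3} + w + 1, which equals f(w).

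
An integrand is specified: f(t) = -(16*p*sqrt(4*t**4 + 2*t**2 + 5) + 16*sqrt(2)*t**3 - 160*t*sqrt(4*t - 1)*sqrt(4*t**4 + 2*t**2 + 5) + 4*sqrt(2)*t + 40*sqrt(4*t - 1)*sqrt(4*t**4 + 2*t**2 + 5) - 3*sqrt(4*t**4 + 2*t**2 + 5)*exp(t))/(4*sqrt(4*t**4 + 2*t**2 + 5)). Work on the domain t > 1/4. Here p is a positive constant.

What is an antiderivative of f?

A candidate is checked by its d/dt: the result must match f(t).
Check: d/dt[-(16*p*t - 64*t**2*sqrt(4*t - 1) + 32*t*sqrt(4*t - 1) - 4*sqrt(4*t - 1) + 2*sqrt(2)*sqrt(4*t**4 + 2*t**2 + 5) - 3*exp(t))/4] = (-16*p*sqrt(4*t - 1)*sqrt(4*t**4 + 2*t**2 + 5) - 16*sqrt(2)*t**3*sqrt(4*t - 1) + 640*t**2*sqrt(4*t**4 + 2*t**2 + 5) - 4*sqrt(2)*t*sqrt(4*t - 1) - 320*t*sqrt(4*t**4 + 2*t**2 + 5) + 3*sqrt(4*t - 1)*sqrt(4*t**4 + 2*t**2 + 5)*exp(t) + 40*sqrt(4*t**4 + 2*t**2 + 5))/(4*sqrt(4*t - 1)*sqrt(4*t**4 + 2*t**2 + 5)), which equals f(t).

An antiderivative is F(t) = -(16*p*t - 64*t**2*sqrt(4*t - 1) + 32*t*sqrt(4*t - 1) - 4*sqrt(4*t - 1) + 2*sqrt(2)*sqrt(4*t**4 + 2*t**2 + 5) - 3*exp(t))/4.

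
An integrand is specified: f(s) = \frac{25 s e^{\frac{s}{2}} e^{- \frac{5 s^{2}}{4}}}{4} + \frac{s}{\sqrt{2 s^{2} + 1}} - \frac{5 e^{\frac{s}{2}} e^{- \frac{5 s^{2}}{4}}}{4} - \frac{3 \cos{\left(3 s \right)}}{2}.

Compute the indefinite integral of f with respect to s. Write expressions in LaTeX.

The integrand splits into summands that can be handled one at a time.
Check: d/ds[- \frac{- \sqrt{2 s^{2} + 1} + 5 e^{\frac{s}{2}} e^{- \frac{5 s^{2}}{4}} + \sin{\left(3 s \right)}}{2}] = \frac{\left(25 s \sqrt{2 s^{2} + 1} e^{\frac{s}{2}} + 4 s e^{\frac{5 s^{2}}{4}} - 5 \sqrt{2 s^{2} + 1} e^{\frac{s}{2}} - 6 \sqrt{2 s^{2} + 1} e^{\frac{5 s^{2}}{4}} \cos{\left(3 s \right)}\right) e^{- \frac{5 s^{2}}{4}}}{4 \sqrt{2 s^{2} + 1}}, which equals f(s).

F(s) = - \frac{- \sqrt{2 s^{2} + 1} + 5 e^{\frac{s}{2}} e^{- \frac{5 s^{2}}{4}} + \sin{\left(3 s \right)}}{2} + C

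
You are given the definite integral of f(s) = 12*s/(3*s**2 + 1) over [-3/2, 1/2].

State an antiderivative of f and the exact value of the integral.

f matches the chain-rule pattern g'(h)*h' with inner function h(s) = 2*s**2 + 2/3; substituting u = h(s) collapses the integral.
F(s) = 2*log(2*s**2 + 2/3) is an antiderivative of f.
Check: d/ds[2*log(2*s**2 + 2/3)] = 12*s/(3*s**2 + 1) = f(s).
F(1/2) = 2*log(7/6); F(-3/2) = 2*log(31/6).
Integral = F(1/2) - F(-3/2) = -2*log(31/6) + 2*log(7/6).

Antiderivative: F(s) = 2*log(2*s**2 + 2/3); value = -2*log(31/6) + 2*log(7/6)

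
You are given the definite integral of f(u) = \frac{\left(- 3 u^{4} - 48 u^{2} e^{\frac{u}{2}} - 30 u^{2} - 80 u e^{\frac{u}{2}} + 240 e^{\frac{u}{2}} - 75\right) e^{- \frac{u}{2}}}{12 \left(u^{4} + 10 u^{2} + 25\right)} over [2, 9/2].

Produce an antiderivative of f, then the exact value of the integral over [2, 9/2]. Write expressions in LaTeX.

Antiderivative: F(u) = \frac{\left(3 u^{2} + 24 u e^{\frac{u}{2}} + 20 e^{\frac{u}{2}} + 15\right) e^{- \frac{u}{2}}}{6 \left(u^{2} + 5\right)}; value = - \frac{1130}{2727} - \frac{1}{2 e} + \frac{1}{2 e^{\frac{9}{4}}}

Since d/du undoes antidifferentiation here, F'(u) = f(u) is required of F(u).
F(u) = \frac{\left(3 u^{2} + 24 u e^{\frac{u}{2}} + 20 e^{\frac{u}{2}} + 15\right) e^{- \frac{u}{2}}}{6 \left(u^{2} + 5\right)} is an antiderivative of f.
Check: d/du[\frac{\left(3 u^{2} + 24 u e^{\frac{u}{2}} + 20 e^{\frac{u}{2}} + 15\right) e^{- \frac{u}{2}}}{6 \left(u^{2} + 5\right)}] = \frac{- 3 u^{4} - 48 u^{2} e^{\frac{u}{2}} - 30 u^{2} - 80 u e^{\frac{u}{2}} + 240 e^{\frac{u}{2}} - 75}{12 u^{4} e^{\frac{u}{2}} + 120 u^{2} e^{\frac{u}{2}} + 300 e^{\frac{u}{2}}}, which equals f(u).
F(9/2) = \frac{1}{2 e^{\frac{9}{4}}} + \frac{256}{303}; F(2) = \frac{1}{2 e} + \frac{34}{27}.
Integral = F(9/2) - F(2) = - \frac{1130}{2727} - \frac{1}{2 e} + \frac{1}{2 e^{\frac{9}{4}}}.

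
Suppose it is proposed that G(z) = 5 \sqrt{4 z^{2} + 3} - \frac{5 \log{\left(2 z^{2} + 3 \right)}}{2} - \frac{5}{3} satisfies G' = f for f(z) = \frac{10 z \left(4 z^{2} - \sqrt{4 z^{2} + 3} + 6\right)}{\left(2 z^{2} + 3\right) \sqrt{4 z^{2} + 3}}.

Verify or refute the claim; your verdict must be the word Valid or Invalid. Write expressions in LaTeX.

Valid - differentiating G returns exactly f.

d/dz[G] = \frac{40 z^{3} - 10 z \sqrt{4 z^{2} + 3} + 60 z}{2 z^{2} \sqrt{4 z^{2} + 3} + 3 \sqrt{4 z^{2} + 3}}
This equals f(z) exactly, so the claim holds.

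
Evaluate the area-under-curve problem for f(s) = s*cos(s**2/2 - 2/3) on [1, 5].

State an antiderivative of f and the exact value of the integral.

Antiderivative: F(s) = sin(s**2/2 - 2/3); value = sin(71/6) + sin(1/6)

f matches the chain-rule pattern g'(h)*h' with inner function h(s) = s**2/2 - 2/3; substituting u = h(s) collapses the integral.
F(s) = sin(s**2/2 - 2/3) is an antiderivative of f.
Check: d/ds[sin(s**2/2 - 2/3)] = s*cos(s**2/2 - 2/3) = f(s).
F(5) = sin(71/6); F(1) = -sin(1/6).
Integral = F(5) - F(1) = sin(71/6) + sin(1/6).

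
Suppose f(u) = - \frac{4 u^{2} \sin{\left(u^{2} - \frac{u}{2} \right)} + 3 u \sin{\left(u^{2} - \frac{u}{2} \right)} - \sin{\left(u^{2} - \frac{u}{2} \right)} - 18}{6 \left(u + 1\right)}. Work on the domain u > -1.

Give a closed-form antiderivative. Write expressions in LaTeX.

An antiderivative is F(u) = 3 \log{\left(\frac{3 u}{2} + \frac{3}{2} \right)} + \frac{\cos{\left(u^{2} - \frac{u}{2} \right)}}{3}.

An antiderivative F(u) passes only if d/du[F] lands on f(u) exactly.
Check: d/du[3 \log{\left(\frac{3 u}{2} + \frac{3}{2} \right)} + \frac{\cos{\left(u^{2} - \frac{u}{2} \right)}}{3}] = \frac{- 4 u^{2} \sin{\left(u^{2} - \frac{u}{2} \right)} - 3 u \sin{\left(u^{2} - \frac{u}{2} \right)} + \sin{\left(u^{2} - \frac{u}{2} \right)} + 18}{6 u + 6}, which equals f(u).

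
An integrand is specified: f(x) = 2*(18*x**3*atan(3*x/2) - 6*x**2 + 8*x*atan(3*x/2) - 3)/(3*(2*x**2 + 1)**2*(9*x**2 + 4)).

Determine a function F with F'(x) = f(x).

f has the shape u'v + uv' for u = -1/(3*(2*x**2 + 1)) and v = atan(3*x/2) — it is the derivative of the product u*v.
Check: d/dx[-atan(3*x/2)/(3*(2*x**2 + 1))] = (36*x**3*atan(3*x/2) - 12*x**2 + 16*x*atan(3*x/2) - 6)/(108*x**6 + 156*x**4 + 75*x**2 + 12), which equals f(x).

An antiderivative is F(x) = -atan(3*x/2)/(3*(2*x**2 + 1)).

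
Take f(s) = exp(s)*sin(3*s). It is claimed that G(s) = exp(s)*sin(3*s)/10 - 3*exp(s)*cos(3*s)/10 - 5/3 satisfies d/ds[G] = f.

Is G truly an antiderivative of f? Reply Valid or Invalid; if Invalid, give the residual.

d/ds[G] = exp(s)*sin(3*s)
This equals f(s) exactly, so the claim holds.

Valid - differentiating G returns exactly f.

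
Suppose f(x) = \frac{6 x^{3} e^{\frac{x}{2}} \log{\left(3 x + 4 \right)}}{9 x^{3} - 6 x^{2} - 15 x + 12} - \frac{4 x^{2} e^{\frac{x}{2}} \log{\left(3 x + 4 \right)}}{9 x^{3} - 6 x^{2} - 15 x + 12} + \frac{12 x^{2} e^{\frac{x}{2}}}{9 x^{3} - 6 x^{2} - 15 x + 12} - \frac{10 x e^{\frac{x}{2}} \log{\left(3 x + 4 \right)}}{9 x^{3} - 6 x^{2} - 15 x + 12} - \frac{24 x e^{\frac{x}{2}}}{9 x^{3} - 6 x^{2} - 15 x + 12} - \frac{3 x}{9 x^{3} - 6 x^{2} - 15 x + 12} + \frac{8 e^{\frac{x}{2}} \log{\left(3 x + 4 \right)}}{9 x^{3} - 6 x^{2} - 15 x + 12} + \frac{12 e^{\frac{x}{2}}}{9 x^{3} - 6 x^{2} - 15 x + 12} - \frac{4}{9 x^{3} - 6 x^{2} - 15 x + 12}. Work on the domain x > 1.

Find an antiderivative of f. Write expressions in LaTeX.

The integrand splits into summands that can be handled one at a time.
Check: d/dx[\frac{4 x e^{\frac{x}{2}} \log{\left(3 x + 4 \right)} - 4 e^{\frac{x}{2}} \log{\left(3 x + 4 \right)} + 1}{3 \left(x - 1\right)}] = \frac{6 x^{3} e^{\frac{x}{2}} \log{\left(3 x + 4 \right)} - 4 x^{2} e^{\frac{x}{2}} \log{\left(3 x + 4 \right)} + 12 x^{2} e^{\frac{x}{2}} - 10 x e^{\frac{x}{2}} \log{\left(3 x + 4 \right)} - 24 x e^{\frac{x}{2}} - 3 x + 8 e^{\frac{x}{2}} \log{\left(3 x + 4 \right)} + 12 e^{\frac{x}{2}} - 4}{9 x^{3} - 6 x^{2} - 15 x + 12}, which equals f(x).

An antiderivative is F(x) = \frac{4 x e^{\frac{x}{2}} \log{\left(3 x + 4 \right)} - 4 e^{\frac{x}{2}} \log{\left(3 x + 4 \right)} + 1}{3 \left(x - 1\right)}.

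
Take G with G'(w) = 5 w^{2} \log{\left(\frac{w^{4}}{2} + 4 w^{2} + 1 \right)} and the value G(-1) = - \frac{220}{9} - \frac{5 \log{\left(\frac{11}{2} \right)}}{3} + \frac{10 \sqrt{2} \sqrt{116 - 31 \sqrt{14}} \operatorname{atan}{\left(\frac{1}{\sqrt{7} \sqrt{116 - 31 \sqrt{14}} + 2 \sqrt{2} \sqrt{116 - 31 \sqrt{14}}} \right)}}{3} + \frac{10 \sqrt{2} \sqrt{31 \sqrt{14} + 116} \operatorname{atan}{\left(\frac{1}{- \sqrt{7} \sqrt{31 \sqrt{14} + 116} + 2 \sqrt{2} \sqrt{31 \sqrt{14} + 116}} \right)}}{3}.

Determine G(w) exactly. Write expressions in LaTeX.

G(w) = \frac{5 \left(3 w^{3} \log{\left(\frac{w^{4}}{2} + 4 w^{2} + 1 \right)} - 4 w^{3} + 48 w - 6 \sqrt{2} \sqrt{116 - 31 \sqrt{14}} \operatorname{atan}{\left(\frac{w}{\sqrt{7} \sqrt{116 - 31 \sqrt{14}} + 2 \sqrt{2} \sqrt{116 - 31 \sqrt{14}}} \right)} - 6 \sqrt{2} \sqrt{31 \sqrt{14} + 116} \operatorname{atan}{\left(\frac{w}{- \sqrt{7} \sqrt{31 \sqrt{14} + 116} + 2 \sqrt{2} \sqrt{31 \sqrt{14} + 116}} \right)}\right)}{9}

The proposed G(w) is checked by its d/dw: the result must match the given G'(w).
A general antiderivative is \frac{5 w^{3} \log{\left(\frac{w^{4}}{2} + 4 w^{2} + 1 \right)}}{3} - \frac{20 w^{3}}{9} + \frac{80 w}{3} - 10 \sqrt{\frac{232}{9} - \frac{62 \sqrt{14}}{9}} \operatorname{atan}{\left(\frac{w}{\sqrt{7} \sqrt{116 - 31 \sqrt{14}} + 2 \sqrt{2} \sqrt{116 - 31 \sqrt{14}}} \right)} - 10 \sqrt{\frac{62 \sqrt{14}}{9} + \frac{232}{9}} \operatorname{atan}{\left(\frac{w}{- \sqrt{7} \sqrt{31 \sqrt{14} + 116} + 2 \sqrt{2} \sqrt{31 \sqrt{14} + 116}} \right)} + C.
The condition gives C = - \frac{220}{9} - \frac{5 \log{\left(\frac{11}{2} \right)}}{3} + \frac{10 \sqrt{2} \sqrt{116 - 31 \sqrt{14}} \operatorname{atan}{\left(\frac{1}{\sqrt{7} \sqrt{116 - 31 \sqrt{14}} + 2 \sqrt{2} \sqrt{116 - 31 \sqrt{14}}} \right)}}{3} + \frac{10 \sqrt{2} \sqrt{31 \sqrt{14} + 116} \operatorname{atan}{\left(\frac{1}{- \sqrt{7} \sqrt{31 \sqrt{14} + 116} + 2 \sqrt{2} \sqrt{31 \sqrt{14} + 116}} \right)}}{3} - (- \frac{220}{9} - \frac{5 \log{\left(\frac{11}{2} \right)}}{3} + \frac{10 \sqrt{2} \sqrt{116 - 31 \sqrt{14}} \operatorname{atan}{\left(\frac{1}{\sqrt{7} \sqrt{116 - 31 \sqrt{14}} + 2 \sqrt{2} \sqrt{116 - 31 \sqrt{14}}} \right)}}{3} + \frac{10 \sqrt{2} \sqrt{31 \sqrt{14} + 116} \operatorname{atan}{\left(\frac{1}{- \sqrt{7} \sqrt{31 \sqrt{14} + 116} + 2 \sqrt{2} \sqrt{31 \sqrt{14} + 116}} \right)}}{3}) = 0.
So G(w) = \frac{5 \left(3 w^{3} \log{\left(\frac{w^{4}}{2} + 4 w^{2} + 1 \right)} - 4 w^{3} + 48 w - 6 \sqrt{2} \sqrt{116 - 31 \sqrt{14}} \operatorname{atan}{\left(\frac{w}{\sqrt{7} \sqrt{116 - 31 \sqrt{14}} + 2 \sqrt{2} \sqrt{116 - 31 \sqrt{14}}} \right)} - 6 \sqrt{2} \sqrt{31 \sqrt{14} + 116} \operatorname{atan}{\left(\frac{w}{- \sqrt{7} \sqrt{31 \sqrt{14} + 116} + 2 \sqrt{2} \sqrt{31 \sqrt{14} + 116}} \right)}\right)}{9}.
Check: d/dw[\frac{5 \left(3 w^{3} \log{\left(\frac{w^{4}}{2} + 4 w^{2} + 1 \right)} - 4 w^{3} + 48 w - 6 \sqrt{2} \sqrt{116 - 31 \sqrt{14}} \operatorname{atan}{\left(\frac{w}{\sqrt{7} \sqrt{116 - 31 \sqrt{14}} + 2 \sqrt{2} \sqrt{116 - 31 \sqrt{14}}} \right)} - 6 \sqrt{2} \sqrt{31 \sqrt{14} + 116} \operatorname{atan}{\left(\frac{w}{- \sqrt{7} \sqrt{31 \sqrt{14} + 116} + 2 \sqrt{2} \sqrt{31 \sqrt{14} + 116}} \right)}\right)}{9}] = 5 w^{2} \log{\left(\frac{w^{4}}{2} + 4 w^{2} + 1 \right)} = G'(w).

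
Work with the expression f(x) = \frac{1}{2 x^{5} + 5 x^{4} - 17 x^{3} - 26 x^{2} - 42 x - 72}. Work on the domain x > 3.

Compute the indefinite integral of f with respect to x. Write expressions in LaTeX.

The denominator factors as \left(x - 3\right) \left(x + 4\right) \left(2 x + 3\right) \left(x^{2} + 2\right); partial fractions split f into directly integrable pieces: \frac{25 x - 46}{3366 \left(x^{2} + 2\right)} - \frac{16}{765 \left(2 x + 3\right)} + \frac{1}{630 \left(x + 4\right)} + \frac{1}{693 \left(x - 3\right)}.
Check: d/dx[\frac{\log{\left(x - 3 \right)}}{693} - \frac{8 \log{\left(x + \frac{3}{2} \right)}}{765} + \frac{\log{\left(x + 4 \right)}}{630} + \frac{25 \log{\left(x^{2} + 2 \right)}}{6732} - \frac{23 \sqrt{2} \operatorname{atan}{\left(\frac{\sqrt{2} x}{2} \right)}}{3366}] = \frac{1}{2 x^{5} + 5 x^{4} - 17 x^{3} - 26 x^{2} - 42 x - 72} = f(x).

F(x) = \frac{\log{\left(x - 3 \right)}}{693} - \frac{8 \log{\left(x + \frac{3}{2} \right)}}{765} + \frac{\log{\left(x + 4 \right)}}{630} + \frac{25 \log{\left(x^{2} + 2 \right)}}{6732} - \frac{23 \sqrt{2} \operatorname{atan}{\left(\frac{\sqrt{2} x}{2} \right)}}{3366} + C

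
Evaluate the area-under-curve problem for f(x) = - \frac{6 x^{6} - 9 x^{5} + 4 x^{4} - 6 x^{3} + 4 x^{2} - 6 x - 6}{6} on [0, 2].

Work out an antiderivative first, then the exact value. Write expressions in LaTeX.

Check any antiderivative F(x) by computing F'(x) and comparing it with f(x).
F(x) = - \frac{x \left(180 x^{6} - 315 x^{5} + 168 x^{4} - 315 x^{3} + 280 x^{2} - 630 x - 1260\right)}{1260} is an antiderivative of f.
Check: d/dx[- \frac{x \left(180 x^{6} - 315 x^{5} + 168 x^{4} - 315 x^{3} + 280 x^{2} - 630 x - 1260\right)}{1260}] = - x^{6} + \frac{3 x^{5}}{2} - \frac{2 x^{4}}{3} + x^{3} - \frac{2 x^{2}}{3} + x + 1, which equals f(x).
F(2) = - \frac{104}{315}; F(0) = 0.
Integral = F(2) - F(0) = - \frac{104}{315}.

Antiderivative: F(x) = - \frac{x \left(180 x^{6} - 315 x^{5} + 168 x^{4} - 315 x^{3} + 280 x^{2} - 630 x - 1260\right)}{1260}; value = - \frac{104}{315}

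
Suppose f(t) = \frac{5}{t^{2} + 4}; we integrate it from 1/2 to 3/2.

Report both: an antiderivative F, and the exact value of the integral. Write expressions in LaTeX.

Antiderivative: F(t) = \frac{5 \operatorname{atan}{\left(\frac{t}{2} \right)}}{2}; value = - \frac{5 \operatorname{atan}{\left(\frac{1}{4} \right)}}{2} + \frac{5 \operatorname{atan}{\left(\frac{3}{4} \right)}}{2}

Whatever form F(t) takes, F'(t) = f(t) is non-negotiable.
F(t) = \frac{5 \operatorname{atan}{\left(\frac{t}{2} \right)}}{2} is an antiderivative of f.
Check: d/dt[\frac{5 \operatorname{atan}{\left(\frac{t}{2} \right)}}{2}] = \frac{5}{t^{2} + 4} = f(t).
F(3/2) = \frac{5 \operatorname{atan}{\left(\frac{3}{4} \right)}}{2}; F(1/2) = \frac{5 \operatorname{atan}{\left(\frac{1}{4} \right)}}{2}.
Integral = F(3/2) - F(1/2) = - \frac{5 \operatorname{atan}{\left(\frac{1}{4} \right)}}{2} + \frac{5 \operatorname{atan}{\left(\frac{3}{4} \right)}}{2}.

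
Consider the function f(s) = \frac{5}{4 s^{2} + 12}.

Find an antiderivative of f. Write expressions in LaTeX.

Any candidate F(s) must reproduce f(s) exactly when differentiated.
Check: d/ds[\frac{5 \sqrt{3} \operatorname{atan}{\left(\frac{\sqrt{3} s}{3} \right)}}{12}] = \frac{5}{4 s^{2} + 12} = f(s).

An antiderivative is F(s) = \frac{5 \sqrt{3} \operatorname{atan}{\left(\frac{\sqrt{3} s}{3} \right)}}{12}.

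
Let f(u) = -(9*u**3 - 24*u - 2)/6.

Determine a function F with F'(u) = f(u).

An antiderivative is F(u) = -3*u**4/8 + 2*u**2 + u/3.

Whatever form F(u) takes, F'(u) = f(u) is non-negotiable.
Check: d/du[-3*u**4/8 + 2*u**2 + u/3] = -3*u**3/2 + 4*u + 1/3, which equals f(u).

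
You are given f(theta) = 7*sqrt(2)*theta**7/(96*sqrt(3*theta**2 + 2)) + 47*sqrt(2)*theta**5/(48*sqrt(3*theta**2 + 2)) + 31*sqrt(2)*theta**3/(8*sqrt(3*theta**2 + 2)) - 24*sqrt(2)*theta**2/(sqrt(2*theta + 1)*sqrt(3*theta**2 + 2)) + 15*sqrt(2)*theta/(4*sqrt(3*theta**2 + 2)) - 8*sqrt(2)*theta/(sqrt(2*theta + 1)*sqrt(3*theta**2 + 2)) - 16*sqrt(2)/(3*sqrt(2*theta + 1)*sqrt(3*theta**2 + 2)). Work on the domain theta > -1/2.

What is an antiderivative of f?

f has the shape u'v + uv' for u = -4*sqrt(3*theta**2/2 + 1)/3 and v = 4*sqrt(2*theta + 1) - (theta**2/4 + 3/2)**3/3 — it is the derivative of the product u*v.
Check: d/dtheta[-sqrt(2)*sqrt(3*theta**2 + 2)*(768*sqrt(2*theta + 1) - (theta**2 + 6)**3)/288] = (7*sqrt(2)*theta**7*sqrt(2*theta + 1) + 94*sqrt(2)*theta**5*sqrt(2*theta + 1) + 372*sqrt(2)*theta**3*sqrt(2*theta + 1) - 2304*sqrt(2)*theta**2 + 360*sqrt(2)*theta*sqrt(2*theta + 1) - 768*sqrt(2)*theta - 512*sqrt(2))/(96*sqrt(2*theta + 1)*sqrt(3*theta**2 + 2)), which equals f(theta).

An antiderivative is F(theta) = -sqrt(2)*sqrt(3*theta**2 + 2)*(768*sqrt(2*theta + 1) - (theta**2 + 6)**3)/288.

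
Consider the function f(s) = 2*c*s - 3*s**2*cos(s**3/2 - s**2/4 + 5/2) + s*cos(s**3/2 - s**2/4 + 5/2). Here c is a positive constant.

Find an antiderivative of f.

Integrate term by term and add the pieces.
Check: d/ds[c*s**2 - 2*sin(s**3/2 - s**2/4 + 5/2)] = 2*c*s - 3*s**2*cos(s**3/2 - s**2/4 + 5/2) + s*cos(s**3/2 - s**2/4 + 5/2) = f(s).

An antiderivative is F(s) = c*s**2 - 2*sin(s**3/2 - s**2/4 + 5/2).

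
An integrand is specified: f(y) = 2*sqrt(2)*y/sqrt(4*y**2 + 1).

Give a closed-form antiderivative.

The substitution u = 2*y**2 + 1/2 works: f is exactly (dF/du)*(du/dy) for that inner function.
Check: d/dy[sqrt(2)*sqrt(4*y**2 + 1)/2] = 2*sqrt(2)*y/sqrt(4*y**2 + 1) = f(y).

An antiderivative is F(y) = sqrt(2)*sqrt(4*y**2 + 1)/2.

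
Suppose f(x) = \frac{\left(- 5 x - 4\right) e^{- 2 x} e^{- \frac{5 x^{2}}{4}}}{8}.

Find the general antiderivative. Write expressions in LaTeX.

The substitution u = - \frac{5 x^{2}}{4} - 2 x works: f is exactly (dF/du)*(du/dx) for that inner function.
Check: d/dx[\frac{e^{- \frac{5 x^{2}}{4} - 2 x}}{4}] = \frac{\left(- 5 x - 4\right) e^{- 2 x} e^{- \frac{5 x^{2}}{4}}}{8} = f(x).

F(x) = \frac{e^{- \frac{5 x^{2}}{4} - 2 x}}{4} + C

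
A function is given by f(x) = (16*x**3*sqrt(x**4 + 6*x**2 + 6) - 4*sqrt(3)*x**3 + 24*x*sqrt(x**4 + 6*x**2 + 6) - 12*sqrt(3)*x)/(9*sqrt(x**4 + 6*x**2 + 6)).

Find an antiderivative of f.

An antiderivative is F(x) = (-2*x**2/3 - 1)**2 - 2*sqrt(x**4/3 + 2*x**2 + 2)/3.

Whatever form F(x) takes, F'(x) = f(x) is non-negotiable.
Check: d/dx[(-2*x**2/3 - 1)**2 - 2*sqrt(x**4/3 + 2*x**2 + 2)/3] = (16*x**3*sqrt(x**4 + 6*x**2 + 6) - 4*sqrt(3)*x**3 + 24*x*sqrt(x**4 + 6*x**2 + 6) - 12*sqrt(3)*x)/(9*sqrt(x**4 + 6*x**2 + 6)) = f(x).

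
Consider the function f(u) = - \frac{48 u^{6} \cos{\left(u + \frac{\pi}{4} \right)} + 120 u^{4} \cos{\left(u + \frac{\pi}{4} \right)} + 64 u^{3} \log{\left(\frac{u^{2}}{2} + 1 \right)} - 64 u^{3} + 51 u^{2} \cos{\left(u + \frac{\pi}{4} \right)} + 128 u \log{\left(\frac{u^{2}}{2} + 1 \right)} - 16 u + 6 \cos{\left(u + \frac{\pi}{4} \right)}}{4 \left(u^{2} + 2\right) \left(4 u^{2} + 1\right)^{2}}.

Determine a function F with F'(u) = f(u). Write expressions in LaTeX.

A first test for any F(u): its u-derivative must equal f(u) identically.
Check: d/du[- \frac{12 u^{2} \sin{\left(u + \frac{\pi}{4} \right)} - 8 \log{\left(\frac{u^{2}}{2} + 1 \right)} + 3 \sin{\left(u + \frac{\pi}{4} \right)}}{4 \left(4 u^{2} + 1\right)}] = \frac{- 48 u^{6} \cos{\left(u + \frac{\pi}{4} \right)} - 120 u^{4} \cos{\left(u + \frac{\pi}{4} \right)} - 64 u^{3} \log{\left(\frac{u^{2}}{2} + 1 \right)} + 64 u^{3} - 51 u^{2} \cos{\left(u + \frac{\pi}{4} \right)} - 128 u \log{\left(\frac{u^{2}}{2} + 1 \right)} + 16 u - 6 \cos{\left(u + \frac{\pi}{4} \right)}}{64 u^{6} + 160 u^{4} + 68 u^{2} + 8}, which equals f(u).

An antiderivative is F(u) = - \frac{12 u^{2} \sin{\left(u + \frac{\pi}{4} \right)} - 8 \log{\left(\frac{u^{2}}{2} + 1 \right)} + 3 \sin{\left(u + \frac{\pi}{4} \right)}}{4 \left(4 u^{2} + 1\right)}.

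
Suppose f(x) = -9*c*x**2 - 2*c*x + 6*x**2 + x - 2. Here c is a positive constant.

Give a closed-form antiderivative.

An antiderivative is F(x) = (-6*c*x**3 - 2*c*x**2 + 4*x**3 + x**2 - 4*x - 3)/2.

The integrand splits into summands that can be handled one at a time.
Check: d/dx[(-6*c*x**3 - 2*c*x**2 + 4*x**3 + x**2 - 4*x - 3)/2] = -9*c*x**2 - 2*c*x + 6*x**2 + x - 2 = f(x).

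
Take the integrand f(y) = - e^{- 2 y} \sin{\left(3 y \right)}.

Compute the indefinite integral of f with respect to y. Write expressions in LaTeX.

Any candidate F(y) must reproduce f(y) exactly when differentiated.
Check: d/dy[\frac{\left(2 \sin{\left(3 y \right)} + 3 \cos{\left(3 y \right)}\right) e^{- 2 y}}{13}] = - e^{- 2 y} \sin{\left(3 y \right)} = f(y).

F(y) = \frac{\left(2 \sin{\left(3 y \right)} + 3 \cos{\left(3 y \right)}\right) e^{- 2 y}}{13} + C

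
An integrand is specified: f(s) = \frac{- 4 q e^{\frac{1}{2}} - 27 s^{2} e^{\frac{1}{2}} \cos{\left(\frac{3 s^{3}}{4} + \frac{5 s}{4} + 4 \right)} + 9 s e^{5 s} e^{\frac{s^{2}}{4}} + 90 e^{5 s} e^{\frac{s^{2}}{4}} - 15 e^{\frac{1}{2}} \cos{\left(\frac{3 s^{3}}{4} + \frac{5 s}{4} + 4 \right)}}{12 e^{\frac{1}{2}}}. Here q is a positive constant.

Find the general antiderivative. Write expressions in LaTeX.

F(s) = \frac{- 2 q s + 9 e^{\frac{s^{2}}{4} + 5 s - \frac{1}{2}} - 6 \sin{\left(\frac{3 s^{3}}{4} + \frac{5 s}{4} + 4 \right)}}{6} + C

Whatever form F(s) takes, F'(s) = f(s) is non-negotiable.
Check: d/ds[\frac{- 2 q s + 9 e^{\frac{s^{2}}{4} + 5 s - \frac{1}{2}} - 6 \sin{\left(\frac{3 s^{3}}{4} + \frac{5 s}{4} + 4 \right)}}{6}] = - \frac{q}{3} - \frac{9 s^{2} \cos{\left(\frac{3 s^{3}}{4} + \frac{5 s}{4} + 4 \right)}}{4} + \frac{3 s e^{5 s} e^{\frac{s^{2}}{4}}}{4 e^{\frac{1}{2}}} + \frac{15 e^{5 s} e^{\frac{s^{2}}{4}}}{2 e^{\frac{1}{2}}} - \frac{5 \cos{\left(\frac{3 s^{3}}{4} + \frac{5 s}{4} + 4 \right)}}{4}, which equals f(s).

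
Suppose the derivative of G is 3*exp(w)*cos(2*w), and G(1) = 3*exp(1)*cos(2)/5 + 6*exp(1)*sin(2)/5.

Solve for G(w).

G(w) = 6*exp(w)*sin(2*w)/5 + 3*exp(w)*cos(2*w)/5

Any candidate G(w) must reproduce the stated G'(w) exactly.
A general antiderivative is 6*exp(w)*sin(2*w)/5 + 3*exp(w)*cos(2*w)/5 + C.
The condition gives C = 3*exp(1)*cos(2)/5 + 6*exp(1)*sin(2)/5 - (3*exp(1)*cos(2)/5 + 6*exp(1)*sin(2)/5) = 0.
So G(w) = 6*exp(w)*sin(2*w)/5 + 3*exp(w)*cos(2*w)/5.
Check: d/dw[6*exp(w)*sin(2*w)/5 + 3*exp(w)*cos(2*w)/5] = 3*exp(w)*cos(2*w) = G'(w).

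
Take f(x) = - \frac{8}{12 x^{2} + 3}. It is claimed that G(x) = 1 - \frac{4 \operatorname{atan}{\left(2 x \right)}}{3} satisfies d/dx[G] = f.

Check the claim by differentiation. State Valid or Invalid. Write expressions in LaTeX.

Valid: G'(x) = f(x).

d/dx[G] = - \frac{8}{12 x^{2} + 3}
This equals f(x) exactly, so the claim holds.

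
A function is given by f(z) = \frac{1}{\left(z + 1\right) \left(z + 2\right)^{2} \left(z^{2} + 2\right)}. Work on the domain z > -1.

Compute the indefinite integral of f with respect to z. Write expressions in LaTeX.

F(z) = \frac{12 z \log{\left(z + 1 \right)} - 10 z \log{\left(z + 2 \right)} - z \log{\left(z^{2} + 2 \right)} - \sqrt{2} z \operatorname{atan}{\left(\frac{\sqrt{2} z}{2} \right)} + 24 \log{\left(z + 1 \right)} - 20 \log{\left(z + 2 \right)} - 2 \log{\left(z^{2} + 2 \right)} - 2 \sqrt{2} \operatorname{atan}{\left(\frac{\sqrt{2} z}{2} \right)} + 6}{36 z + 72} + C

Factor the denominator (\left(z + 1\right) \left(z + 2\right)^{2} \left(z^{2} + 2\right)) and decompose: f = - \frac{z + 1}{18 \left(z^{2} + 2\right)} - \frac{5}{18 \left(z + 2\right)} - \frac{1}{6 \left(z + 2\right)^{2}} + \frac{1}{3 \left(z + 1\right)}; each piece integrates to a log, atan, or power term.
Check: d/dz[\frac{12 z \log{\left(z + 1 \right)} - 10 z \log{\left(z + 2 \right)} - z \log{\left(z^{2} + 2 \right)} - \sqrt{2} z \operatorname{atan}{\left(\frac{\sqrt{2} z}{2} \right)} + 24 \log{\left(z + 1 \right)} - 20 \log{\left(z + 2 \right)} - 2 \log{\left(z^{2} + 2 \right)} - 2 \sqrt{2} \operatorname{atan}{\left(\frac{\sqrt{2} z}{2} \right)} + 6}{36 z + 72}] = \frac{1}{z^{5} + 5 z^{4} + 10 z^{3} + 14 z^{2} + 16 z + 8}, which equals f(z).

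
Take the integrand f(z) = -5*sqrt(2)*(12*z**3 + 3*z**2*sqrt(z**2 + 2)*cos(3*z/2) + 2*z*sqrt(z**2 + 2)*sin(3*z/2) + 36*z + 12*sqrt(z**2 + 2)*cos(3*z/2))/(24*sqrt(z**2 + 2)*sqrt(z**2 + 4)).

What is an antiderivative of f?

An antiderivative is F(z) = -sqrt(z**2/2 + 2)*(5*sqrt(z**2 + 2) + 5*sin(3*z/2)/3)/2.

f has the shape u'v + uv' for u = -sqrt(z**2/2 + 2)/2 and v = 5*sqrt(z**2 + 2) + 5*sin(3*z/2)/3 — it is the derivative of the product u*v.
Check: d/dz[-sqrt(z**2/2 + 2)*(5*sqrt(z**2 + 2) + 5*sin(3*z/2)/3)/2] = sqrt(2)*(-60*z**3 - 15*z**2*sqrt(z**2 + 2)*cos(3*z/2) - 10*z*sqrt(z**2 + 2)*sin(3*z/2) - 180*z - 60*sqrt(z**2 + 2)*cos(3*z/2))/(24*sqrt(z**2 + 2)*sqrt(z**2 + 4)), which equals f(z).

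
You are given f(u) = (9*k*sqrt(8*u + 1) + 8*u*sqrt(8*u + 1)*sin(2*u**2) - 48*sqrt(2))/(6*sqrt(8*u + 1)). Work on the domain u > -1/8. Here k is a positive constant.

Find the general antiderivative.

For F(u) to be correct the identity F'(u) - f(u) = 0 must hold.
Check: d/du[3*k*u/2 - 4*sqrt(4*u + 1/2) - cos(2*u**2)/3] = (9*k*sqrt(8*u + 1) + 8*u*sqrt(8*u + 1)*sin(2*u**2) - 48*sqrt(2))/(6*sqrt(8*u + 1)) = f(u).

F(u) = 3*k*u/2 - 4*sqrt(4*u + 1/2) - cos(2*u**2)/3 + C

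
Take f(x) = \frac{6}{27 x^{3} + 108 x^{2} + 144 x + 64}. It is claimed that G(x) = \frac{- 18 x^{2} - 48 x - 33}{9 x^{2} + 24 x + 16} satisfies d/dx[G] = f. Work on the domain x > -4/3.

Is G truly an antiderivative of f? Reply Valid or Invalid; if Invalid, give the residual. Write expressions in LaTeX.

Valid - differentiating G returns exactly f.

d/dx[G] = \frac{6}{27 x^{3} + 108 x^{2} + 144 x + 64}
This equals f(x) exactly, so the claim holds.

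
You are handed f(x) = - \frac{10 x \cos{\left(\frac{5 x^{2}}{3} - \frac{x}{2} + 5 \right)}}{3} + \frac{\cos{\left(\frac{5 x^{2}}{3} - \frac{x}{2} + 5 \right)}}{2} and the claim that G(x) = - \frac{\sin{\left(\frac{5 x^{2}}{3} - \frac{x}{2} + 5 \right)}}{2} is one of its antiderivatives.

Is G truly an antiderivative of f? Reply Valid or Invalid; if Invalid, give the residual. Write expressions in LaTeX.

d/dx[G] = - \frac{5 x \cos{\left(\frac{5 x^{2}}{3} - \frac{x}{2} + 5 \right)}}{3} + \frac{\cos{\left(\frac{5 x^{2}}{3} - \frac{x}{2} + 5 \right)}}{4}
d/dx[G] - f(x) = \frac{5 x \cos{\left(\frac{5 x^{2}}{3} - \frac{x}{2} + 5 \right)}}{3} - \frac{\cos{\left(\frac{5 x^{2}}{3} - \frac{x}{2} + 5 \right)}}{4} != 0.

Invalid: d/dx[G] - f = \frac{5 x \cos{\left(\frac{5 x^{2}}{3} - \frac{x}{2} + 5 \right)}}{3} - \frac{\cos{\left(\frac{5 x^{2}}{3} - \frac{x}{2} + 5 \right)}}{4}, which is not 0.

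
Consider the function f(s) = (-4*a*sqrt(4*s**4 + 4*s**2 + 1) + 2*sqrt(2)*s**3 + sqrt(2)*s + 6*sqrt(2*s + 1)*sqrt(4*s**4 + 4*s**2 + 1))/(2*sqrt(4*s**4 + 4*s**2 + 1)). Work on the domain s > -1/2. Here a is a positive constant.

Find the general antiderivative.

F(s) = -2*a*s + (2*s + 1)**(3/2) + sqrt(2*s**4 + 2*s**2 + 1/2)/4 + C

Since d/ds undoes antidifferentiation here, F'(s) = f(s) is required of F(s).
Check: d/ds[-2*a*s + (2*s + 1)**(3/2) + sqrt(2*s**4 + 2*s**2 + 1/2)/4] = (-4*a*sqrt(4*s**4 + 4*s**2 + 1) + 2*sqrt(2)*s**3 + sqrt(2)*s + 6*sqrt(2*s + 1)*sqrt(4*s**4 + 4*s**2 + 1))/(2*sqrt(4*s**4 + 4*s**2 + 1)) = f(s).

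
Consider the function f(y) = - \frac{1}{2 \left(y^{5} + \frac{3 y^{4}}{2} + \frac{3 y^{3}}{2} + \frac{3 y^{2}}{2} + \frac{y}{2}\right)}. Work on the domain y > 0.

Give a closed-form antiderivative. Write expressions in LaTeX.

Factor the denominator (y \left(y + 1\right) \left(2 y + 1\right) \left(y^{2} + 1\right)) and decompose: f = - \frac{y - 3}{10 \left(y^{2} + 1\right)} + \frac{16}{5 \left(2 y + 1\right)} - \frac{1}{2 \left(y + 1\right)} - \frac{1}{y}; each piece integrates to a log, atan, or power term.
Check: d/dy[- \log{\left(y \right)} + \frac{8 \log{\left(y + \frac{1}{2} \right)}}{5} - \frac{\log{\left(y + 1 \right)}}{2} - \frac{\log{\left(y^{2} + 1 \right)}}{20} + \frac{3 \operatorname{atan}{\left(y \right)}}{10}] = - \frac{1}{2 y^{5} + 3 y^{4} + 3 y^{3} + 3 y^{2} + y}, which equals f(y).

An antiderivative is F(y) = - \log{\left(y \right)} + \frac{8 \log{\left(y + \frac{1}{2} \right)}}{5} - \frac{\log{\left(y + 1 \right)}}{2} - \frac{\log{\left(y^{2} + 1 \right)}}{20} + \frac{3 \operatorname{atan}{\left(y \right)}}{10}.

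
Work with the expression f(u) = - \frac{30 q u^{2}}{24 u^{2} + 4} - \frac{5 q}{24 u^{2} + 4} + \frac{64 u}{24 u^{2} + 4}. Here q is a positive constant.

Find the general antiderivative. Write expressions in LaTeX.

Integrate term by term and add the pieces.
Check: d/du[- \frac{5 q u}{4} + \frac{4 \log{\left(4 u^{2} + \frac{2}{3} \right)}}{3}] = \frac{- 30 q u^{2} - 5 q + 64 u}{24 u^{2} + 4}, which equals f(u).

F(u) = - \frac{5 q u}{4} + \frac{4 \log{\left(4 u^{2} + \frac{2}{3} \right)}}{3} + C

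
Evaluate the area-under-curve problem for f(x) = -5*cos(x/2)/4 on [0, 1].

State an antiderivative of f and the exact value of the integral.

Antiderivative: F(x) = -5*sin(x/2)/2; value = -5*sin(1/2)/2

Recover f(x) by differentiating a candidate F(x); any mismatch rules it out.
F(x) = -5*sin(x/2)/2 is an antiderivative of f.
Check: d/dx[-5*sin(x/2)/2] = -5*cos(x/2)/4 = f(x).
F(1) = -5*sin(1/2)/2; F(0) = 0.
Integral = F(1) - F(0) = -5*sin(1/2)/2.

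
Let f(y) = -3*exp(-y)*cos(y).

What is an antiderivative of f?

Recover f(y) by differentiating a candidate F(y); any mismatch rules it out.
Check: d/dy[-3*exp(-y)*sin(y)/2 + 3*exp(-y)*cos(y)/2] = -3*exp(-y)*cos(y) = f(y).

An antiderivative is F(y) = -3*exp(-y)*sin(y)/2 + 3*exp(-y)*cos(y)/2.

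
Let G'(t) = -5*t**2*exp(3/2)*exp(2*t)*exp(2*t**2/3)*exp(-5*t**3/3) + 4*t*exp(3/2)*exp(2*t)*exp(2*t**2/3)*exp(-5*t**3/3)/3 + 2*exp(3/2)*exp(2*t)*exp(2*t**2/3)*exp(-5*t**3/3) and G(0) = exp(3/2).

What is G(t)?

G'(t) matches the chain-rule pattern g'(h)*h' with inner function h(t) = -5*t**3/3 + 2*t**2/3 + 2*t + 3/2; substituting u = h(t) collapses the integral.
A general antiderivative is exp(-5*t**3/3 + 2*t**2/3 + 2*t + 3/2) + C.
The condition gives C = exp(3/2) - (exp(3/2)) = 0.
So G(t) = exp(3/2)*exp(2*t)*exp(2*t**2/3)*exp(-5*t**3/3).
Check: d/dt[exp(3/2)*exp(2*t)*exp(2*t**2/3)*exp(-5*t**3/3)] = (-15*t**2*exp(3/2)*exp(2*t)*exp(2*t**2/3) + 4*t*exp(3/2)*exp(2*t)*exp(2*t**2/3) + 6*exp(3/2)*exp(2*t)*exp(2*t**2/3))*exp(-5*t**3/3)/3, which equals G'(t).

G(t) = exp(3/2)*exp(2*t)*exp(2*t**2/3)*exp(-5*t**3/3)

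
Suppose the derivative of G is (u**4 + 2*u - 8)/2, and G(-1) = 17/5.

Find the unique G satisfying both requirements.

G(u) = u**5/10 + u**2/2 - 4*u - 1

The proposed G(u) is checked by its d/du: the result must match the given G'(u).
A general antiderivative is u**5/10 + u**2/2 - 4*u + C.
The condition gives C = 17/5 - (22/5) = -1.
So G(u) = u**5/10 + u**2/2 - 4*u - 1.
Check: d/du[u**5/10 + u**2/2 - 4*u - 1] = u**4/2 + u - 4, which equals G'(u).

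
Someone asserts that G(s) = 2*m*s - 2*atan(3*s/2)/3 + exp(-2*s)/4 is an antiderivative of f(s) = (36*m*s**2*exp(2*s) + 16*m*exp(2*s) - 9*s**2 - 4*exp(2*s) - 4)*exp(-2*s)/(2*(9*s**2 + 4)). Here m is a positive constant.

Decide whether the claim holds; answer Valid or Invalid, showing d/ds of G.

Invalid: d/ds[G] - f = -2/(9*s**2 + 4), which is not 0.

d/ds[G] = (36*m*s**2*exp(2*s) + 16*m*exp(2*s) - 9*s**2 - 8*exp(2*s) - 4)/(18*s**2*exp(2*s) + 8*exp(2*s))
d/ds[G] - f(s) = -2/(9*s**2 + 4) != 0.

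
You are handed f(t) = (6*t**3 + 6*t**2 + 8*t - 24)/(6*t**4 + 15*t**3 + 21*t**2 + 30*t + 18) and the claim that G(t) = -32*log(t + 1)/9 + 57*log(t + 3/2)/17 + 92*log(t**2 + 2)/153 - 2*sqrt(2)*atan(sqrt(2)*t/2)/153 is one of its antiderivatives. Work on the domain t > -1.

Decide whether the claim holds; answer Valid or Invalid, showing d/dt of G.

Valid: G'(t) = f(t).

d/dt[G] = (6*t**3 + 6*t**2 + 8*t - 24)/(6*t**4 + 15*t**3 + 21*t**2 + 30*t + 18)
This equals f(t) exactly, so the claim holds.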